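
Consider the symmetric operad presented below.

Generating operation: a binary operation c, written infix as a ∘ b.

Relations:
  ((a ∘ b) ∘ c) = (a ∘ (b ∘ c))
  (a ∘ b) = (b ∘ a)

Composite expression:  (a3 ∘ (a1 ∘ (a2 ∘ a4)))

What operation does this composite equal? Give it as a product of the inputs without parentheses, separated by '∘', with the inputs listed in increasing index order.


Any arrangement under c is one operation, so sort the a-inputs.
(a2 ∘ a4) linearizes to a2 ∘ a4
(a1 ∘ (a2 ∘ a4)) linearizes to a1 ∘ a2 ∘ a4
(a3 ∘ (a1 ∘ (a2 ∘ a4))) linearizes to a3 ∘ a1 ∘ a2 ∘ a4
rearranged into index order: a1 ∘ a2 ∘ a3 ∘ a4

a1 ∘ a2 ∘ a3 ∘ a4


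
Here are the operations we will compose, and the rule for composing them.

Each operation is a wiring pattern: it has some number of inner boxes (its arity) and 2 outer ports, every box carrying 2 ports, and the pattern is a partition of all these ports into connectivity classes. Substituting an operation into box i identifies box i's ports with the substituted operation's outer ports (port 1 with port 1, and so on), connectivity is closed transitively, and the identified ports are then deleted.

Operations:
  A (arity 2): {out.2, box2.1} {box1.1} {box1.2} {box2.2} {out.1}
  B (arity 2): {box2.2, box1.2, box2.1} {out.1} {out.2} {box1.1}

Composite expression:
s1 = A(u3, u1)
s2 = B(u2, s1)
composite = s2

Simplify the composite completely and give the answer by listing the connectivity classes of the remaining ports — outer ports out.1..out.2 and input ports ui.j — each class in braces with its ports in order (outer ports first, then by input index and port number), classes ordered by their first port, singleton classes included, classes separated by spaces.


Two ports join when wires chain via B-identified ports.
the subtree at A composes to {out.1} {out.2, u1.1} {u1.2} {u3.1} {u3.2} on (u3, u1); out.j = own outer ports
the subtree at B composes to {out.1} {out.2} {u1.1, u2.2} {u1.2} {u2.1} {u3.1} {u3.2} on (u2, u3, u1); out.j = own outer ports

{out.1} {out.2} {u1.1, u2.2} {u1.2} {u2.1} {u3.1} {u3.2}


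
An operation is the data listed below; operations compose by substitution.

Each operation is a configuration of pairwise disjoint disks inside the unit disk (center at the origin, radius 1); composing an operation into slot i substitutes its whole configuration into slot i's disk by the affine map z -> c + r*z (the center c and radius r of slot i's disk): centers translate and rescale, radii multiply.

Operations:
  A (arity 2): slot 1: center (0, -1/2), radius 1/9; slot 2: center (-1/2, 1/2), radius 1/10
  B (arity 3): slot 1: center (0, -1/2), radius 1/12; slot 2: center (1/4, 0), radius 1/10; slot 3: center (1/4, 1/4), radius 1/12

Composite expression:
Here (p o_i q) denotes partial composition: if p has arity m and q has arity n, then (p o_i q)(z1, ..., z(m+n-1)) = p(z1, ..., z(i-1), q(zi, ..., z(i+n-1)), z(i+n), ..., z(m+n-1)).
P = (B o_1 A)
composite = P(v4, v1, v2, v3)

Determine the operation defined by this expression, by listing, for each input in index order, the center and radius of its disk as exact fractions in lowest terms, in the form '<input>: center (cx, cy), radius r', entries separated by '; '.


v1: center (-1/24, -11/24), radius 1/120; v2: center (1/4, 0), radius 1/10; v3: center (1/4, 1/4), radius 1/12; v4: center (0, -13/24), radius 1/108

Only the slot chain above each v matters under B; compose those maps.
v4: after 2 affine steps, its disk has center (0, -13/24), radius 1/108
v1: after 2 affine steps, its disk has center (-1/24, -11/24), radius 1/120
v2: after 1 affine step, its disk has center (1/4, 0), radius 1/10
v3: after 1 affine step, its disk has center (1/4, 1/4), radius 1/12


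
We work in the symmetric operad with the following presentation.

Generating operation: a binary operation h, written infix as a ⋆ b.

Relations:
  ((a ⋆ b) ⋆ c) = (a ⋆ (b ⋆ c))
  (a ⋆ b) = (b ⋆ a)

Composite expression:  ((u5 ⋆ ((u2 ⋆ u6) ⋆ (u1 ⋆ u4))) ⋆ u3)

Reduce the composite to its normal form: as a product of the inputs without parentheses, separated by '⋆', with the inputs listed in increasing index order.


u1 ⋆ u2 ⋆ u3 ⋆ u4 ⋆ u5 ⋆ u6

With h associative and commutative, the u-input set is all that matters.
(u2 ⋆ u6) unparenthesizes to u2 ⋆ u6
(u1 ⋆ u4) unparenthesizes to u1 ⋆ u4
((u2 ⋆ u6) ⋆ (u1 ⋆ u4)) unparenthesizes to u2 ⋆ u6 ⋆ u1 ⋆ u4
(u5 ⋆ ((u2 ⋆ u6) ⋆ (u1 ⋆ u4))) unparenthesizes to u5 ⋆ u2 ⋆ u6 ⋆ u1 ⋆ u4
((u5 ⋆ ((u2 ⋆ u6) ⋆ (u1 ⋆ u4))) ⋆ u3) unparenthesizes to u5 ⋆ u2 ⋆ u6 ⋆ u1 ⋆ u4 ⋆ u3
the factors in increasing index order: u1 ⋆ u2 ⋆ u3 ⋆ u4 ⋆ u5 ⋆ u6


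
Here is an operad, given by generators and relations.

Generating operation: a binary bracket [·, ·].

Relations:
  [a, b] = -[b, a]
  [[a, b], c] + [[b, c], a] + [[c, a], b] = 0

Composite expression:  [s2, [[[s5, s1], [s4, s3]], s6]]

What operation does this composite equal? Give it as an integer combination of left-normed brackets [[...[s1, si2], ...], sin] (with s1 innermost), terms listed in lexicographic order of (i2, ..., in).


-[[[[[s1, s5], s3], s4], s6], s2] + [[[[[s1, s5], s4], s3], s6], s2]

Expand each bracket as ab - ba; the s1-initial words give the coefficients.
Composite bracket: [s2, [[[s5, s1], [s4, s3]], s6]]
Applying ab - ba throughout gives 32 signed words (2^5 = 32).
The s1-initial words carry the normal form:
  s1s5s3s4s6s2 appears with sign -1, giving the term -[[[[[s1, s5], s3], s4], s6], s2]
  s1s5s4s3s6s2 appears with sign +1, giving the term +[[[[[s1, s5], s4], s3], s6], s2]


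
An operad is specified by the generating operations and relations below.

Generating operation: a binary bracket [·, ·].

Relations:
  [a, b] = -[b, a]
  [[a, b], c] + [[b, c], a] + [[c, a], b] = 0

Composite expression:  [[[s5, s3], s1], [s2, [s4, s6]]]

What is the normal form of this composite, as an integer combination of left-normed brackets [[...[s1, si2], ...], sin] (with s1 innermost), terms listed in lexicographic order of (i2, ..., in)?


[[[[[s1, s3], s5], s2], s4], s6] - [[[[[s1, s3], s5], s2], s6], s4] - [[[[[s1, s3], s5], s4], s6], s2] + [[[[[s1, s3], s5], s6], s4], s2] - [[[[[s1, s5], s3], s2], s4], s6] + [[[[[s1, s5], s3], s2], s6], s4] + [[[[[s1, s5], s3], s4], s6], s2] - [[[[[s1, s5], s3], s6], s4], s2]

Skip Jacobi rewriting: expand, keep s1-initial words, read off terms.
Composite bracket: [[[s5, s3], s1], [s2, [s4, s6]]]
Each bracket splits as ab - ba, giving 32 signed words (2^5 = 32).
Words beginning with s1 determine it all:
  s1s3s5s2s4s6 appears with sign +1, giving the term +[[[[[s1, s3], s5], s2], s4], s6]
  s1s3s5s2s6s4 appears with sign -1, giving the term -[[[[[s1, s3], s5], s2], s6], s4]
  s1s3s5s4s6s2 appears with sign -1, giving the term -[[[[[s1, s3], s5], s4], s6], s2]
  s1s3s5s6s4s2 appears with sign +1, giving the term +[[[[[s1, s3], s5], s6], s4], s2]
  s1s5s3s2s4s6 appears with sign -1, giving the term -[[[[[s1, s5], s3], s2], s4], s6]
  s1s5s3s2s6s4 appears with sign +1, giving the term +[[[[[s1, s5], s3], s2], s6], s4]
  s1s5s3s4s6s2 appears with sign +1, giving the term +[[[[[s1, s5], s3], s4], s6], s2]
  s1s5s3s6s4s2 appears with sign -1, giving the term -[[[[[s1, s5], s3], s6], s4], s2]


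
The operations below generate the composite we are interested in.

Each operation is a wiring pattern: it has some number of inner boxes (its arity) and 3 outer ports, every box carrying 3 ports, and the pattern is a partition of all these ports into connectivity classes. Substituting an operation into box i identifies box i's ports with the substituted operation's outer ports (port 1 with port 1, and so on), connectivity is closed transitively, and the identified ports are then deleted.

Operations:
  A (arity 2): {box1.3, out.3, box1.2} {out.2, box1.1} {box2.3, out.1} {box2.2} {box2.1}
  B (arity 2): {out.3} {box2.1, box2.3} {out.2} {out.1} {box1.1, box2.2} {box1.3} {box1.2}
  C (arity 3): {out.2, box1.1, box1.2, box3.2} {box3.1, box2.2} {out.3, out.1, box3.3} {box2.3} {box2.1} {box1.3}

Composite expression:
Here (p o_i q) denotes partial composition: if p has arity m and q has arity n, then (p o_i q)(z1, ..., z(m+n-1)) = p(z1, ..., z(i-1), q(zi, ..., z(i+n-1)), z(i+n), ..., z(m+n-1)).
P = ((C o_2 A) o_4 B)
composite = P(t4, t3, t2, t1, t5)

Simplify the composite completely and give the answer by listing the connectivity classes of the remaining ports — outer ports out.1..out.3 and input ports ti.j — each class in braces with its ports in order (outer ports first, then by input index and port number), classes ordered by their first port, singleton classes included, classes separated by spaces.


{out.1, out.3} {out.2, t4.1, t4.2} {t1.1, t5.2} {t1.2} {t1.3} {t2.1} {t2.2} {t2.3} {t3.1} {t3.2, t3.3} {t4.3} {t5.1, t5.3}

Substituting into C glues patterns; closure does the rest.
through A, on inputs (t3, t2): {out.1, t2.3} {out.2, t3.1} {out.3, t3.2, t3.3} {t2.1} {t2.2} (out.j = stage outer ports)
through B, on inputs (t1, t5): {out.1} {out.2} {out.3} {t1.1, t5.2} {t1.2} {t1.3} {t5.1, t5.3} (out.j = stage outer ports)
through C, on inputs (t4, t3, t2, t1, t5): {out.1, out.3} {out.2, t4.1, t4.2} {t1.1, t5.2} {t1.2} {t1.3} {t2.1} {t2.2} {t2.3} {t3.1} {t3.2, t3.3} {t4.3} {t5.1, t5.3} (out.j = stage outer ports)


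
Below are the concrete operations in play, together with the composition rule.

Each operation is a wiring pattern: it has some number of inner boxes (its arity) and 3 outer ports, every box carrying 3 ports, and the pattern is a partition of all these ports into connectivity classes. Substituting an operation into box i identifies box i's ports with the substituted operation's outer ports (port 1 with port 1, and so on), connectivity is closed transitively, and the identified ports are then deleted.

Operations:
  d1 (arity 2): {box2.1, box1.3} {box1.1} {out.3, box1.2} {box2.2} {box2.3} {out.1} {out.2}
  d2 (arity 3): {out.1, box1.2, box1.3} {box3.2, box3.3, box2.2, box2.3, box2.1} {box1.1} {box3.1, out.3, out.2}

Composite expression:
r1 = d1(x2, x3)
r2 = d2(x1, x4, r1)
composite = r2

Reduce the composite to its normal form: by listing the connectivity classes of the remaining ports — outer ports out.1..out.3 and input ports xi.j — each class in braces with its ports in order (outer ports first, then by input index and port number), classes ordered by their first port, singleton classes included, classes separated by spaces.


After gluing at d2, chains via deleted ports link the x-ports.
the subtree at d1 composes to {out.1} {out.2} {out.3, x2.2} {x2.1} {x2.3, x3.1} {x3.2} {x3.3} on (x2, x3); out.j = own outer ports
the subtree at d2 composes to {out.1, x1.2, x1.3} {out.2, out.3} {x1.1} {x2.1} {x2.2, x4.1, x4.2, x4.3} {x2.3, x3.1} {x3.2} {x3.3} on (x1, x4, x2, x3); out.j = own outer ports

{out.1, x1.2, x1.3} {out.2, out.3} {x1.1} {x2.1} {x2.2, x4.1, x4.2, x4.3} {x2.3, x3.1} {x3.2} {x3.3}


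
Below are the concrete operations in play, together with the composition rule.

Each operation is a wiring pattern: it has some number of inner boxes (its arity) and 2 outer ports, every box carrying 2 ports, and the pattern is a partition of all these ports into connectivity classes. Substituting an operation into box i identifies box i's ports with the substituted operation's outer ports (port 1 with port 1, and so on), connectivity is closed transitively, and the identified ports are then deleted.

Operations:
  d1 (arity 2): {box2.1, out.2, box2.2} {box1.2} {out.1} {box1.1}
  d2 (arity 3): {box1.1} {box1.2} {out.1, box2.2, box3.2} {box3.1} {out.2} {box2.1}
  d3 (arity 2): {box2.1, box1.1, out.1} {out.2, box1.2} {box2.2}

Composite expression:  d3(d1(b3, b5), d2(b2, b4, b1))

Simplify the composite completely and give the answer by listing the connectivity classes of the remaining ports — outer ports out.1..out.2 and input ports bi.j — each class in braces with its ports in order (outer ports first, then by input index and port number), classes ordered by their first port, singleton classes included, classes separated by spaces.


Two ports join when wires chain via d3-identified ports.
d1 over (b3, b5) gives {out.1} {out.2, b5.1, b5.2} {b3.1} {b3.2}, out.j being that stage's outer ports
d2 over (b2, b4, b1) gives {out.1, b1.2, b4.2} {out.2} {b1.1} {b2.1} {b2.2} {b4.1}, out.j being that stage's outer ports
d3 over (b3, b5, b2, b4, b1) gives {out.1, b1.2, b4.2} {out.2, b5.1, b5.2} {b1.1} {b2.1} {b2.2} {b3.1} {b3.2} {b4.1}, out.j being that stage's outer ports

{out.1, b1.2, b4.2} {out.2, b5.1, b5.2} {b1.1} {b2.1} {b2.2} {b3.1} {b3.2} {b4.1}


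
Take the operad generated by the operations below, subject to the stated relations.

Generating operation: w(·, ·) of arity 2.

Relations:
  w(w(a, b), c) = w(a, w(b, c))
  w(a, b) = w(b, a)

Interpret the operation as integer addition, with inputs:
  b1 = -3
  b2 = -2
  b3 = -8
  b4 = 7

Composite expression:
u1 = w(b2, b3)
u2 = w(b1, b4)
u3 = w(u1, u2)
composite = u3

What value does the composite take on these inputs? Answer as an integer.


-6

w(b2, b3) = -10
w(b1, b4) = 4
w(w(b2, b3), w(b1, b4)) = -6


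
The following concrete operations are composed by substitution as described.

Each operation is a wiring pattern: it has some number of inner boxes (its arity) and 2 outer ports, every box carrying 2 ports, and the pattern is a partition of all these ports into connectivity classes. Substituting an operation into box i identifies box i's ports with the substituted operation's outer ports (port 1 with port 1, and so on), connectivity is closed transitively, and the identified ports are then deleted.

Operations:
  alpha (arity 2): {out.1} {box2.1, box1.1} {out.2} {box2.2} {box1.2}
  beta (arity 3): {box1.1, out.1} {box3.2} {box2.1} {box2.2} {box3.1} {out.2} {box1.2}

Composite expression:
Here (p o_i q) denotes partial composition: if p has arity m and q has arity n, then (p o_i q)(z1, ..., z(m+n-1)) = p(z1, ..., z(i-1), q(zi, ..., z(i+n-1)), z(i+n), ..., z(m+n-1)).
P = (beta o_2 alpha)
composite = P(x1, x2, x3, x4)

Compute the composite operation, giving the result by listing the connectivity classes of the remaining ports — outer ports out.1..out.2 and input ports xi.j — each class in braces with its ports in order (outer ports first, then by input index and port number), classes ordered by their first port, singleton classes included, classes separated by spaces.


{out.1, x1.1} {out.2} {x1.2} {x2.1, x3.1} {x2.2} {x3.2} {x4.1} {x4.2}

Treat the ports identified at beta as solder joints: merge, then drop.
through alpha, on inputs (x2, x3): {out.1} {out.2} {x2.1, x3.1} {x2.2} {x3.2} (out.j = stage outer ports)
through beta, on inputs (x1, x2, x3, x4): {out.1, x1.1} {out.2} {x1.2} {x2.1, x3.1} {x2.2} {x3.2} {x4.1} {x4.2} (out.j = stage outer ports)


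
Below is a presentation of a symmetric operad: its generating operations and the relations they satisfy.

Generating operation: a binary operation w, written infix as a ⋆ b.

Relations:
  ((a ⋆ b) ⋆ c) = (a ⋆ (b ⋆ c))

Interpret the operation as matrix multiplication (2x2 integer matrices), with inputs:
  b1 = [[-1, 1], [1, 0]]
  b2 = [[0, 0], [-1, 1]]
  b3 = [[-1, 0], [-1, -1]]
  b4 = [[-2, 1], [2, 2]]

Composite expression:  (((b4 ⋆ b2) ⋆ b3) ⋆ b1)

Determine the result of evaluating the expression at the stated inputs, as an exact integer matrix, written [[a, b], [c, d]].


[[-1, 0], [-2, 0]]


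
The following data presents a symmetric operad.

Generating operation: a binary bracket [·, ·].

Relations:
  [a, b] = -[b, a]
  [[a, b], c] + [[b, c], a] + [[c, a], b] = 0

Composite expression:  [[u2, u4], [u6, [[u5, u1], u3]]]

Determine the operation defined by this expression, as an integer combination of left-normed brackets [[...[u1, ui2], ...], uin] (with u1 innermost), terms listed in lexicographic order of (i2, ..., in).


Left-normed coefficients sit on the u1-initial expansion words.
Composite bracket: [[u2, u4], [u6, [[u5, u1], u3]]]
Full expansion: 32 signed words from ab - ba (2^5 = 32).
Words beginning with u1 determine it all:
  u1u5u3u6u2u4 appears with sign -1, giving the term -[[[[[u1, u5], u3], u6], u2], u4]
  u1u5u3u6u4u2 appears with sign +1, giving the term +[[[[[u1, u5], u3], u6], u4], u2]

-[[[[[u1, u5], u3], u6], u2], u4] + [[[[[u1, u5], u3], u6], u4], u2]


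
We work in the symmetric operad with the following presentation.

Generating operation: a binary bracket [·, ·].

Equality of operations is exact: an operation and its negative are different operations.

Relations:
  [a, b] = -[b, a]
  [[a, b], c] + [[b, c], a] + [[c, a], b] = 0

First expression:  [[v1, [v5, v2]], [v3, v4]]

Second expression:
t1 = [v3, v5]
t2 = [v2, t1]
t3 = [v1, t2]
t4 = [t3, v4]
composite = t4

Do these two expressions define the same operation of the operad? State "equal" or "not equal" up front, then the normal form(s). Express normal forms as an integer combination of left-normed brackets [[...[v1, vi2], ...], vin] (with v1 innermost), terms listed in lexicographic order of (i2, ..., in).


In normal form, the first expression is -[[[[v1, v2], v5], v3], v4] + [[[[v1, v2], v5], v4], v3] + [[[[v1, v5], v2], v3], v4] - [[[[v1, v5], v2], v4], v3]
In normal form, the second expression is [[[[v1, v2], v3], v5], v4] - [[[[v1, v2], v5], v3], v4] - [[[[v1, v3], v5], v2], v4] + [[[[v1, v5], v3], v2], v4]
They disagree, so not equal.

not equal; first: -[[[[v1, v2], v5], v3], v4] + [[[[v1, v2], v5], v4], v3] + [[[[v1, v5], v2], v3], v4] - [[[[v1, v5], v2], v4], v3]; second: [[[[v1, v2], v3], v5], v4] - [[[[v1, v2], v5], v3], v4] - [[[[v1, v3], v5], v2], v4] + [[[[v1, v5], v3], v2], v4]


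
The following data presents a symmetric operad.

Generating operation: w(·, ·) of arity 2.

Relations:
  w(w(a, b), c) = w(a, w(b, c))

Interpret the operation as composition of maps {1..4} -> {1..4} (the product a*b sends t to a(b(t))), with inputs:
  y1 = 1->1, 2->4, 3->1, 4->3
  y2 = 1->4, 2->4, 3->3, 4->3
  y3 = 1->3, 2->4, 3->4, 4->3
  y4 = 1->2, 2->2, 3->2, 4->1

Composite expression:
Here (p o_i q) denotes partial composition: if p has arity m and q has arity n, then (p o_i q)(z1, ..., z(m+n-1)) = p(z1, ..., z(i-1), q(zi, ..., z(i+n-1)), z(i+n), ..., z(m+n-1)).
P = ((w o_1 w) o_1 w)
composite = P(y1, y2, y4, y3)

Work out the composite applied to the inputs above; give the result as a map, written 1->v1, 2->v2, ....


w(y1, y2) = 1->3, 2->3, 3->1, 4->1
w(w(y1, y2), y4) = 1->3, 2->3, 3->3, 4->3
w(w(w(y1, y2), y4), y3) = 1->3, 2->3, 3->3, 4->3

1->3, 2->3, 3->3, 4->3


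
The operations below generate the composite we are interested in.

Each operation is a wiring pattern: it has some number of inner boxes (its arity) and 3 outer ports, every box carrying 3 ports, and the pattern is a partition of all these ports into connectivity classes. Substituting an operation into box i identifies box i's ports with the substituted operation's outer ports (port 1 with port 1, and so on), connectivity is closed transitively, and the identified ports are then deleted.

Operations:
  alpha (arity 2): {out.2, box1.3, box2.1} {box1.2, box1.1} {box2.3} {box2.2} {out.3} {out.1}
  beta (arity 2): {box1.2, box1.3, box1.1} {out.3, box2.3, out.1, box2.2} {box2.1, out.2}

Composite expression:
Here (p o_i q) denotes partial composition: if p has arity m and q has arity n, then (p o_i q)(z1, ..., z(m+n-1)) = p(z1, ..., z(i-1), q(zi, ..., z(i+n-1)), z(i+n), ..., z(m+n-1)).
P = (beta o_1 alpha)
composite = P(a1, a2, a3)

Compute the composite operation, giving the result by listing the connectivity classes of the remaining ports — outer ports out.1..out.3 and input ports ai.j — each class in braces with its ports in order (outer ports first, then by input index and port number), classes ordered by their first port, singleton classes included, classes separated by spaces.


Reachability decides: close wires over beta-identified ports.
after alpha, the pattern on (a1, a2) reads {out.1} {out.2, a1.3, a2.1} {out.3} {a1.1, a1.2} {a2.2} {a2.3} (out.j = its outer ports)
after beta, the pattern on (a1, a2, a3) reads {out.1, out.3, a3.2, a3.3} {out.2, a3.1} {a1.1, a1.2} {a1.3, a2.1} {a2.2} {a2.3} (out.j = its outer ports)

{out.1, out.3, a3.2, a3.3} {out.2, a3.1} {a1.1, a1.2} {a1.3, a2.1} {a2.2} {a2.3}


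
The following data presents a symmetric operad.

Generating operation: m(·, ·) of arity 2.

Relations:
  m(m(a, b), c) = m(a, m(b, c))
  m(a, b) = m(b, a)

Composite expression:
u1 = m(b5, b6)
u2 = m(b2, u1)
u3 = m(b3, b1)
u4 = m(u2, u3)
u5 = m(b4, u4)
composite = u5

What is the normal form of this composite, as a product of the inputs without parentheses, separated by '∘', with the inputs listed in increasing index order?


b1 ∘ b2 ∘ b3 ∘ b4 ∘ b5 ∘ b6

Key point: m commutes, so take the b-inputs in any fixed order.
m(b5, b6) reduces to b5 ∘ b6
m(b2, m(b5, b6)) reduces to b2 ∘ b5 ∘ b6
m(b3, b1) reduces to b3 ∘ b1
m(m(b2, m(b5, b6)), m(b3, b1)) reduces to b2 ∘ b5 ∘ b6 ∘ b3 ∘ b1
m(b4, m(m(b2, m(b5, b6)), m(b3, b1))) reduces to b4 ∘ b2 ∘ b5 ∘ b6 ∘ b3 ∘ b1
sorting the factors by input index: b1 ∘ b2 ∘ b3 ∘ b4 ∘ b5 ∘ b6


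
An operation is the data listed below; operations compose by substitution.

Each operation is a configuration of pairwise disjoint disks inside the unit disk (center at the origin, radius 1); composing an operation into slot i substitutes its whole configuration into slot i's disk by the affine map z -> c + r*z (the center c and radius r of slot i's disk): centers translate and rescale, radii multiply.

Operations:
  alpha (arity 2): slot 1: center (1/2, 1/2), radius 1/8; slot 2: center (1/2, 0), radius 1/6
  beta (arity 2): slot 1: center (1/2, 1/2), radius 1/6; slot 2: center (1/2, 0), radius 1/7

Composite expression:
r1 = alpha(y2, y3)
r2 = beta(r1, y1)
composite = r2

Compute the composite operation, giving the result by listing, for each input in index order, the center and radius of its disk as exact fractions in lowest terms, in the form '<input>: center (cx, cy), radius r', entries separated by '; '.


Each y-disk chains the slot maps above it in beta; radii multiply.
y2: after 2 affine steps, its disk has center (7/12, 7/12), radius 1/48
y3: after 2 affine steps, its disk has center (7/12, 1/2), radius 1/36
y1: after 1 affine step, its disk has center (1/2, 0), radius 1/7

y1: center (1/2, 0), radius 1/7; y2: center (7/12, 7/12), radius 1/48; y3: center (7/12, 1/2), radius 1/36


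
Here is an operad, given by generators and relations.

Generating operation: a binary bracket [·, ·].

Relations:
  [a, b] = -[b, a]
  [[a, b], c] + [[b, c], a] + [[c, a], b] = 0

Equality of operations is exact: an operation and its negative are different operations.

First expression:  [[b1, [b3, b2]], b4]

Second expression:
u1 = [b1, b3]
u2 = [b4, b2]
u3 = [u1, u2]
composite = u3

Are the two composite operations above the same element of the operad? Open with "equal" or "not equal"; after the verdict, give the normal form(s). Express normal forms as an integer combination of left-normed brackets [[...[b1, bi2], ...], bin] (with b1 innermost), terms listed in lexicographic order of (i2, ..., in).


The first expression, normalized: -[[[b1, b2], b3], b4] + [[[b1, b3], b2], b4]
The second expression, normalized: -[[[b1, b3], b2], b4] + [[[b1, b3], b4], b2]
The forms do not match — not equal.

not equal: they reduce to -[[[b1, b2], b3], b4] + [[[b1, b3], b2], b4] and -[[[b1, b3], b2], b4] + [[[b1, b3], b4], b2]


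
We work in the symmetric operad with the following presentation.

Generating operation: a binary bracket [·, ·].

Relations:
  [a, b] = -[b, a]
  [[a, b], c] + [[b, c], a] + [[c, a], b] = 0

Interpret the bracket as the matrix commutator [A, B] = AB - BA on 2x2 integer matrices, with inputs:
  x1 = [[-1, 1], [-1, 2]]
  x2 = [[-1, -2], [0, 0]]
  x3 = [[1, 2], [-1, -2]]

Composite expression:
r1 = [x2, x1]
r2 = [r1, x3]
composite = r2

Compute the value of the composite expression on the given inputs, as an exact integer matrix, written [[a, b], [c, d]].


[[9, 29], [1, -9]]

[x2, x1] = [[2, -7], [-1, -2]]
[[x2, x1], x3] = [[9, 29], [1, -9]]


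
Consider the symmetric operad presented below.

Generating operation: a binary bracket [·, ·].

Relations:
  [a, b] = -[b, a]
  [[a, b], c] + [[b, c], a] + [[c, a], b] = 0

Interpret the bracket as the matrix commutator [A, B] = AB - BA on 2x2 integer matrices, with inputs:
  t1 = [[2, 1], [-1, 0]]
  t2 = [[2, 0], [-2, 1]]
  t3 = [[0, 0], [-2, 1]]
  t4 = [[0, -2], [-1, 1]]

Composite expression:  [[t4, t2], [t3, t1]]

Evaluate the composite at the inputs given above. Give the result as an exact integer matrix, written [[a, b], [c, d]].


[t4, t2] = [[4, 2], [-3, -4]]
[t3, t1] = [[2, -1], [-5, -2]]
[[t4, t2], [t3, t1]] = [[-13, -16], [28, 13]]

[[-13, -16], [28, 13]]


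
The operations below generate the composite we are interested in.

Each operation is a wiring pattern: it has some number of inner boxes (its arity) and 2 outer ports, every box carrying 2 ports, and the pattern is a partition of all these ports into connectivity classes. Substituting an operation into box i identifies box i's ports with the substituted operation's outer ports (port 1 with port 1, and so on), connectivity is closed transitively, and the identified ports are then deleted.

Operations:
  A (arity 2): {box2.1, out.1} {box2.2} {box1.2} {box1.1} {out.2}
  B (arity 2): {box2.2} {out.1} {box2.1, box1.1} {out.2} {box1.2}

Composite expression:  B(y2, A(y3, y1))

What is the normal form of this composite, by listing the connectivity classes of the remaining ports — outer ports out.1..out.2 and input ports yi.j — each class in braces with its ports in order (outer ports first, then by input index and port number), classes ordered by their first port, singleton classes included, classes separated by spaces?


{out.1} {out.2} {y1.1, y2.1} {y1.2} {y2.2} {y3.1} {y3.2}

Substituting into B glues patterns; closure does the rest.
through A, on inputs (y3, y1): {out.1, y1.1} {out.2} {y1.2} {y3.1} {y3.2} (out.j = stage outer ports)
through B, on inputs (y2, y3, y1): {out.1} {out.2} {y1.1, y2.1} {y1.2} {y2.2} {y3.1} {y3.2} (out.j = stage outer ports)


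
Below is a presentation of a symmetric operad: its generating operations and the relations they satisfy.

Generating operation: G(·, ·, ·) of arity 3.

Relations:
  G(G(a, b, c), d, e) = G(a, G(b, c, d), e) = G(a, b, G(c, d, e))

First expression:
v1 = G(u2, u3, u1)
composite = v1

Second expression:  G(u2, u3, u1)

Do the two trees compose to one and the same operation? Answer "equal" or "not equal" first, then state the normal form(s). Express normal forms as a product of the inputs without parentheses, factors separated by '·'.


equal — both sides give u2 · u3 · u1

The first expression reduces to u2 · u3 · u1
The second expression reduces to u2 · u3 · u1
The normal forms match — equal.


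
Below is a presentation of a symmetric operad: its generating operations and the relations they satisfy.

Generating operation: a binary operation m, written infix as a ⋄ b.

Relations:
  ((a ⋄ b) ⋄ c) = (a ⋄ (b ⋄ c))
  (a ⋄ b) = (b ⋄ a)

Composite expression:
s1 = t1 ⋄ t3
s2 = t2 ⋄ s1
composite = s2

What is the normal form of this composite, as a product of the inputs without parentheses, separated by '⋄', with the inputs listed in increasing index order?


t1 ⋄ t2 ⋄ t3

Reordering under m is free, so list the t-inputs canonically.
(t1 ⋄ t3) unparenthesizes to t1 ⋄ t3
(t2 ⋄ (t1 ⋄ t3)) unparenthesizes to t2 ⋄ t1 ⋄ t3
rearranged into index order: t1 ⋄ t2 ⋄ t3


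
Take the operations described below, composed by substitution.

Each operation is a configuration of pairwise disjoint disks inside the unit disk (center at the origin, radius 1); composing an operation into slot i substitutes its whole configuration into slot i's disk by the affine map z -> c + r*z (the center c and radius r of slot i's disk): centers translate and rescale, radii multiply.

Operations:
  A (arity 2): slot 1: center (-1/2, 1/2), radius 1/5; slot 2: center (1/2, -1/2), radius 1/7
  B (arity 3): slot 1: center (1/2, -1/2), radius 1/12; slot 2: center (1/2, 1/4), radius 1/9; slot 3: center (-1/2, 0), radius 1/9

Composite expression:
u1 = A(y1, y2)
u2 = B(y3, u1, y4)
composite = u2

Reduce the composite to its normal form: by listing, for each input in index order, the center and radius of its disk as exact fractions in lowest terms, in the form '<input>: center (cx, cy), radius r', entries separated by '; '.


y1: center (4/9, 11/36), radius 1/45; y2: center (5/9, 7/36), radius 1/63; y3: center (1/2, -1/2), radius 1/12; y4: center (-1/2, 0), radius 1/9

Below B, radii multiply path by path; the y-disk centers shift.
tracing y3 down its 1-map path: center (1/2, -1/2), radius 1/12
tracing y1 down its 2-map path: center (4/9, 11/36), radius 1/45
tracing y2 down its 2-map path: center (5/9, 7/36), radius 1/63
tracing y4 down its 1-map path: center (-1/2, 0), radius 1/9


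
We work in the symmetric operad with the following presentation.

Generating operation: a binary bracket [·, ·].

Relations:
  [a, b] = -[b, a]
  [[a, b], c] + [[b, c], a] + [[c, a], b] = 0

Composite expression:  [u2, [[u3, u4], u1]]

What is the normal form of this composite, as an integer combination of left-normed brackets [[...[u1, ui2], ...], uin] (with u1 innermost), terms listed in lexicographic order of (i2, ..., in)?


A multilinear Lie element is pinned by u1-initial words (u1 innermost).
Composite bracket: [u2, [[u3, u4], u1]]
The bracket unfolds into 8 signed words via [a, b] = ab - ba (2^3 = 8).
Only words starting with u1 matter:
  word u1u3u4u2 has sign +1, contributing +[[[u1, u3], u4], u2]
  word u1u4u3u2 has sign -1, contributing -[[[u1, u4], u3], u2]

[[[u1, u3], u4], u2] - [[[u1, u4], u3], u2]


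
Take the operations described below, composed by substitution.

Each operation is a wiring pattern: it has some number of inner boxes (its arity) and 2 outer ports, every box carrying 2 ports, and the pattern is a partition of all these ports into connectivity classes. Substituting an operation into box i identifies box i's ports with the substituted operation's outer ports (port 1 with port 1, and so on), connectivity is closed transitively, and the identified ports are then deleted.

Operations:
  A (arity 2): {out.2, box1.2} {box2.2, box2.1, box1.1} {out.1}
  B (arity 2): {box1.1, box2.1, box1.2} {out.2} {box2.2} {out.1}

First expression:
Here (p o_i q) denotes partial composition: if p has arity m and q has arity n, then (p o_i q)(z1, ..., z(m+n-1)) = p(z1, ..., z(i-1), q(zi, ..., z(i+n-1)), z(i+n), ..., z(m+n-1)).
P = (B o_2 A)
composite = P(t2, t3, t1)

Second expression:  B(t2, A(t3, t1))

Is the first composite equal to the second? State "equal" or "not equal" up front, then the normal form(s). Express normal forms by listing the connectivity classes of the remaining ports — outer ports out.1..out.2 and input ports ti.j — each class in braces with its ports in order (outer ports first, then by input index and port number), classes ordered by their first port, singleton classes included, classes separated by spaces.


equal; both compose to {out.1} {out.2} {t1.1, t1.2, t3.1} {t2.1, t2.2} {t3.2}

Normal form of the first expression: {out.1} {out.2} {t1.1, t1.2, t3.1} {t2.1, t2.2} {t3.2}
Normal form of the second expression: {out.1} {out.2} {t1.1, t1.2, t3.1} {t2.1, t2.2} {t3.2}
Same normal form: equal.


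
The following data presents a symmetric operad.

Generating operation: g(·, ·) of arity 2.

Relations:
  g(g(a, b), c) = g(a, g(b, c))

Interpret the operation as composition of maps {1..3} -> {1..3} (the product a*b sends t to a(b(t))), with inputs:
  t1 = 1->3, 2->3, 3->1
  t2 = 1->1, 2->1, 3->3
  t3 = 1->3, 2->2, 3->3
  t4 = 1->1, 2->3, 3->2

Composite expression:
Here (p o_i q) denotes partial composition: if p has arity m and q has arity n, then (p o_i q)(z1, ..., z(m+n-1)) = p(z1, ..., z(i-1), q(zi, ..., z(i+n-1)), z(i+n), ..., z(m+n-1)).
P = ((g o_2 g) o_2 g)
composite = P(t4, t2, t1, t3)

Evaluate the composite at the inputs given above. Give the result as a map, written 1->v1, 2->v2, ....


1->1, 2->2, 3->1

g(t2, t1) = 1->3, 2->3, 3->1
g(g(t2, t1), t3) = 1->1, 2->3, 3->1
g(t4, g(g(t2, t1), t3)) = 1->1, 2->2, 3->1


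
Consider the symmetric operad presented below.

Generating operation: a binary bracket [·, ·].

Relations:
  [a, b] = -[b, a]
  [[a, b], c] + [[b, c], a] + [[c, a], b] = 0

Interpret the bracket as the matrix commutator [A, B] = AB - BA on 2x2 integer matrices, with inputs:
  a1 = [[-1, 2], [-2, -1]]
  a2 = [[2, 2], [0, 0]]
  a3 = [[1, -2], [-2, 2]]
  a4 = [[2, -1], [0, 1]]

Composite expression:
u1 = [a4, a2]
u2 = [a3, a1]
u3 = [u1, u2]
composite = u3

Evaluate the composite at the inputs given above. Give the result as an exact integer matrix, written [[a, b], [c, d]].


[[-8, -64], [0, 8]]

[a4, a2] = [[0, 4], [0, 0]]
[a3, a1] = [[8, -2], [-2, -8]]
[[a4, a2], [a3, a1]] = [[-8, -64], [0, 8]]


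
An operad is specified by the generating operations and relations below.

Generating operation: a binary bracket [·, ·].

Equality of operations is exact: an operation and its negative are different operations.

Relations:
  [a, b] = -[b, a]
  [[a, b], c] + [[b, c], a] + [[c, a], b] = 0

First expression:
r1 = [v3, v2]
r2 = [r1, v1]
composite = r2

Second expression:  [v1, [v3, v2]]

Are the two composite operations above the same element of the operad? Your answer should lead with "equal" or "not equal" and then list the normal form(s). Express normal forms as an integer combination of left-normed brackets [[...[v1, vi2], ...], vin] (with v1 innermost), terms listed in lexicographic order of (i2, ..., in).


not equal — first [[v1, v2], v3] - [[v1, v3], v2], second -[[v1, v2], v3] + [[v1, v3], v2]

The first composite normalizes to [[v1, v2], v3] - [[v1, v3], v2]
The second composite normalizes to -[[v1, v2], v3] + [[v1, v3], v2]
They disagree, so not equal.


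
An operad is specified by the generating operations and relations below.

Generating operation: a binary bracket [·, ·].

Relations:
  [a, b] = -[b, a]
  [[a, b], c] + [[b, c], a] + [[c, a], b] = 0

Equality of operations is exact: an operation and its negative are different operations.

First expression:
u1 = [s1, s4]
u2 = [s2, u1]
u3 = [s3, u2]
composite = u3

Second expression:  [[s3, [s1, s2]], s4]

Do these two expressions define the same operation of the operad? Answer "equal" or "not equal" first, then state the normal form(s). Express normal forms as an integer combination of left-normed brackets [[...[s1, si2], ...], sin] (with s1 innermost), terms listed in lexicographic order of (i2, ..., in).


not equal — first [[[s1, s4], s2], s3], second -[[[s1, s2], s3], s4]

The first expression, normalized: [[[s1, s4], s2], s3]
The second expression, normalized: -[[[s1, s2], s3], s4]
No match — not equal.


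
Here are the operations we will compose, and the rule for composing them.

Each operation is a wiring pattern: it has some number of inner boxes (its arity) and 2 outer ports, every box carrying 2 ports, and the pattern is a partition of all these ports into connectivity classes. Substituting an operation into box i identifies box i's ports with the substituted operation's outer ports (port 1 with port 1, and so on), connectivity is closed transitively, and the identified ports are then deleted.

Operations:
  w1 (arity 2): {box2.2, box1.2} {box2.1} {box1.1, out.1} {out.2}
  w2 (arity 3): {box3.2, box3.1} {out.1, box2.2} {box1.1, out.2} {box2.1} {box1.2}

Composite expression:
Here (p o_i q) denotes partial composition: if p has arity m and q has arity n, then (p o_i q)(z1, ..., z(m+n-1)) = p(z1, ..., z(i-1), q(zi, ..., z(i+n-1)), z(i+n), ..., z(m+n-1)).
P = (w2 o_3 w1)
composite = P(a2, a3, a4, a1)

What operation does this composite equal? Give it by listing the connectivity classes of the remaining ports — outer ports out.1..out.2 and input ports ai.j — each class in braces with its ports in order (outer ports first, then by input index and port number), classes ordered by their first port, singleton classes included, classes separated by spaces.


{out.1, a3.2} {out.2, a2.1} {a1.1} {a1.2, a4.2} {a2.2} {a3.1} {a4.1}

Substituting into w2 glues patterns; closure does the rest.
through w1, on inputs (a4, a1): {out.1, a4.1} {out.2} {a1.1} {a1.2, a4.2} (out.j = stage outer ports)
through w2, on inputs (a2, a3, a4, a1): {out.1, a3.2} {out.2, a2.1} {a1.1} {a1.2, a4.2} {a2.2} {a3.1} {a4.1} (out.j = stage outer ports)


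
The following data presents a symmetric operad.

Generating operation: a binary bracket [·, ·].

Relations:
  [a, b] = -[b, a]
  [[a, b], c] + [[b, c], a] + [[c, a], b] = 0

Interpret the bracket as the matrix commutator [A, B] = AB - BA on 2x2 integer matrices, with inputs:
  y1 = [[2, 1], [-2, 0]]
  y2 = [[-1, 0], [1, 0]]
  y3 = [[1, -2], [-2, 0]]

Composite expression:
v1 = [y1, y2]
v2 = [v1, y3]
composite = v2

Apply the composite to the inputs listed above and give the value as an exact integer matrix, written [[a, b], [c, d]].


[[-2, -5], [4, 2]]

[y1, y2] = [[1, 1], [0, -1]]
[[y1, y2], y3] = [[-2, -5], [4, 2]]


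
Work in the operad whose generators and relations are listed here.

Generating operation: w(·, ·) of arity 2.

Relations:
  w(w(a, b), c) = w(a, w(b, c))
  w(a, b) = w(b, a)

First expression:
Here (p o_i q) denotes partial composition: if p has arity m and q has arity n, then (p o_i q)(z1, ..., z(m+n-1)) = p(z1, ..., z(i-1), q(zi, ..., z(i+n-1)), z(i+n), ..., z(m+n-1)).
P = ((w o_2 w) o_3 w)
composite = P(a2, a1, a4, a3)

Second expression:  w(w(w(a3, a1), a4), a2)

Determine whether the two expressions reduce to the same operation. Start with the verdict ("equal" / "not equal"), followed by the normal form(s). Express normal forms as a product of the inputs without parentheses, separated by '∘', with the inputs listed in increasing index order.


equal; the common form is a1 ∘ a2 ∘ a3 ∘ a4

Reducing the first expression gives a1 ∘ a2 ∘ a3 ∘ a4
Reducing the second expression gives a1 ∘ a2 ∘ a3 ∘ a4
The normal forms match — equal.


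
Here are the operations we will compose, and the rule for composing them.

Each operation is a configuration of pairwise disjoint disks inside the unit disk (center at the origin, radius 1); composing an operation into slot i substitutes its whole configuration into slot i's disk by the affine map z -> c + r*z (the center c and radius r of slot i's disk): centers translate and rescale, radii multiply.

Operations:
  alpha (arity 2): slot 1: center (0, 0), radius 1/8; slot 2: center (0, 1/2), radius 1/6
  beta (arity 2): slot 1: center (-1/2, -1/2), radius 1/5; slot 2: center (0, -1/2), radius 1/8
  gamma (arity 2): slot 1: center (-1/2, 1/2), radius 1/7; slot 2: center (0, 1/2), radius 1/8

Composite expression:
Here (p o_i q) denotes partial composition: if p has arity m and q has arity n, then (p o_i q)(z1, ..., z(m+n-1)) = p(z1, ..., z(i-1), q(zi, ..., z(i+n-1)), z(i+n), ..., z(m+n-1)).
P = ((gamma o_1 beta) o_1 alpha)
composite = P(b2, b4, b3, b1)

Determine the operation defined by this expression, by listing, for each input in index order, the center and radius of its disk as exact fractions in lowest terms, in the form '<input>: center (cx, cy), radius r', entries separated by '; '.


b1: center (0, 1/2), radius 1/8; b2: center (-4/7, 3/7), radius 1/280; b3: center (-1/2, 3/7), radius 1/56; b4: center (-4/7, 31/70), radius 1/210

Only the slot chain above each b matters under gamma; compose those maps.
b2 passes through 3 substitutions, ending at center (-4/7, 3/7), radius 1/280
b4 passes through 3 substitutions, ending at center (-4/7, 31/70), radius 1/210
b3 passes through 2 substitutions, ending at center (-1/2, 3/7), radius 1/56
b1 passes through 1 substitution, ending at center (0, 1/2), radius 1/8


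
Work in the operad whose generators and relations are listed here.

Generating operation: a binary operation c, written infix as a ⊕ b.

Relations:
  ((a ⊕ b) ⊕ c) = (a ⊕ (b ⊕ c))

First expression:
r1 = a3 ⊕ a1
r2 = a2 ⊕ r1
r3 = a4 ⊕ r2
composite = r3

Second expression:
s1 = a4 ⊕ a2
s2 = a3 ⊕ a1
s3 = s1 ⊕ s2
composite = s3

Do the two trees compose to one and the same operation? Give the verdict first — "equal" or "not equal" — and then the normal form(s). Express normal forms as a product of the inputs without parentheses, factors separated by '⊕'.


equal — both sides give a4 ⊕ a2 ⊕ a3 ⊕ a1

In normal form, the first expression is a4 ⊕ a2 ⊕ a3 ⊕ a1
In normal form, the second expression is a4 ⊕ a2 ⊕ a3 ⊕ a1
Identical normal forms: equal.
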